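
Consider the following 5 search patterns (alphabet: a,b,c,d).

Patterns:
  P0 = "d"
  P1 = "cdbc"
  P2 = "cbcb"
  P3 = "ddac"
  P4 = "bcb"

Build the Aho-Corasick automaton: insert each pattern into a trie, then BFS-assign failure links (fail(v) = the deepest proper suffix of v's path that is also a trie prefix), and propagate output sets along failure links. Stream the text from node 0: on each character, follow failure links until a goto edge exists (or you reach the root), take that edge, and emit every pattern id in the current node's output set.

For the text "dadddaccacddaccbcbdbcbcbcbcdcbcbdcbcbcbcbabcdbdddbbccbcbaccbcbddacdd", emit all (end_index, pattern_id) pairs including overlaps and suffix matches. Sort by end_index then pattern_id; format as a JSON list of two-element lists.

Build automaton:
Trie (insert patterns):
  0='ε' goto b→12 c→2 d→1
  1='d' goto d→9  [P0 ends]
  2='c' goto b→6 d→3
  3='cd' goto b→4
  4='cdb' goto c→5
  5='cdbc' goto ·  [P1 ends]
  6='cb' goto c→7
  7='cbc' goto b→8
  8='cbcb' goto ·  [P2 ends]
  9='dd' goto a→10
  10='dda' goto c→11
  11='ddac' goto ·  [P3 ends]
  12='b' goto c→13
  13='bc' goto b→14
  14='bcb' goto ·  [P4 ends]

Failure links (BFS by depth):
  fail(1) 'd': from fail(0)=0 chase 'd': 0 ⇒ 0;  out={0}∪out(0)={0}
  fail(2) 'c': from fail(0)=0 chase 'c': 0 ⇒ 0;  out=∅∪out(0)=∅
  fail(12) 'b': from fail(0)=0 chase 'b': 0 ⇒ 0;  out=∅∪out(0)=∅
  fail(3) 'cd': from fail(2)=0 chase 'd': 0 ⇒ 1;  out=∅∪out(1)={0}
  fail(6) 'cb': from fail(2)=0 chase 'b': 0 ⇒ 12;  out=∅∪out(12)=∅
  fail(9) 'dd': from fail(1)=0 chase 'd': 0 ⇒ 1;  out=∅∪out(1)={0}
  fail(13) 'bc': from fail(12)=0 chase 'c': 0 ⇒ 2;  out=∅∪out(2)=∅
  fail(4) 'cdb': from fail(3)=1 chase 'b': 1→0 ⇒ 12;  out=∅∪out(12)=∅
  fail(7) 'cbc': from fail(6)=12 chase 'c': 12 ⇒ 13;  out=∅∪out(13)=∅
  fail(10) 'dda': from fail(9)=1 chase 'a': 1→0 ⇒ 0;  out=∅∪out(0)=∅
  fail(14) 'bcb': from fail(13)=2 chase 'b': 2 ⇒ 6;  out={4}∪out(6)={4}
  fail(5) 'cdbc': from fail(4)=12 chase 'c': 12 ⇒ 13;  out={1}∪out(13)={1}
  fail(8) 'cbcb': from fail(7)=13 chase 'b': 13 ⇒ 14;  out={2}∪out(14)={2,4}
  fail(11) 'ddac': from fail(10)=0 chase 'c': 0 ⇒ 2;  out={3}∪out(2)={3}

Run:
[0] read 'd'  n0⇒n1  ** P0@[0:0]
[1] read 'a'  n1⇒n0 (fail-walked)
[2] read 'd'  n0⇒n1  ** P0@[2:2]
[3] read 'd'  n1⇒n9  ** P0@[3:3]
[4] read 'd'  n9⇒n9 (fail-walked)  ** P0@[4:4]
[5] read 'a'  n9⇒n10
[6] read 'c'  n10⇒n11  ** P3@[3:6]
[7] read 'c'  n11⇒n2 (fail-walked)
[8] read 'a'  n2⇒n0 (fail-walked)
[9] read 'c'  n0⇒n2
[10] read 'd'  n2⇒n3  ** P0@[10:10]
[11] read 'd'  n3⇒n9 (fail-walked)  ** P0@[11:11]
[12] read 'a'  n9⇒n10
[13] read 'c'  n10⇒n11  ** P3@[10:13]
[14] read 'c'  n11⇒n2 (fail-walked)
[15] read 'b'  n2⇒n6
[16] read 'c'  n6⇒n7
[17] read 'b'  n7⇒n8  ** P2@[14:17],P4@[15:17]
[18] read 'd'  n8⇒n1 (fail-walked)  ** P0@[18:18]
[19] read 'b'  n1⇒n12 (fail-walked)
[20] read 'c'  n12⇒n13
[21] read 'b'  n13⇒n14  ** P4@[19:21]
[22] read 'c'  n14⇒n7 (fail-walked)
[23] read 'b'  n7⇒n8  ** P2@[20:23],P4@[21:23]
[24] read 'c'  n8⇒n7 (fail-walked)
[25] read 'b'  n7⇒n8  ** P2@[22:25],P4@[23:25]
[26] read 'c'  n8⇒n7 (fail-walked)
[27] read 'd'  n7⇒n3 (fail-walked)  ** P0@[27:27]
[28] read 'c'  n3⇒n2 (fail-walked)
[29] read 'b'  n2⇒n6
[30] read 'c'  n6⇒n7
[31] read 'b'  n7⇒n8  ** P2@[28:31],P4@[29:31]
[32] read 'd'  n8⇒n1 (fail-walked)  ** P0@[32:32]
[33] read 'c'  n1⇒n2 (fail-walked)
[34] read 'b'  n2⇒n6
[35] read 'c'  n6⇒n7
[36] read 'b'  n7⇒n8  ** P2@[33:36],P4@[34:36]
[37] read 'c'  n8⇒n7 (fail-walked)
[38] read 'b'  n7⇒n8  ** P2@[35:38],P4@[36:38]
[39] read 'c'  n8⇒n7 (fail-walked)
[40] read 'b'  n7⇒n8  ** P2@[37:40],P4@[38:40]
[41] read 'a'  n8⇒n0 (fail-walked)
[42] read 'b'  n0⇒n12
[43] read 'c'  n12⇒n13
[44] read 'd'  n13⇒n3 (fail-walked)  ** P0@[44:44]
[45] read 'b'  n3⇒n4
[46] read 'd'  n4⇒n1 (fail-walked)  ** P0@[46:46]
[47] read 'd'  n1⇒n9  ** P0@[47:47]
[48] read 'd'  n9⇒n9 (fail-walked)  ** P0@[48:48]
[49] read 'b'  n9⇒n12 (fail-walked)
[50] read 'b'  n12⇒n12 (fail-walked)
[51] read 'c'  n12⇒n13
[52] read 'c'  n13⇒n2 (fail-walked)
[53] read 'b'  n2⇒n6
[54] read 'c'  n6⇒n7
[55] read 'b'  n7⇒n8  ** P2@[52:55],P4@[53:55]
[56] read 'a'  n8⇒n0 (fail-walked)
[57] read 'c'  n0⇒n2
[58] read 'c'  n2⇒n2 (fail-walked)
[59] read 'b'  n2⇒n6
[60] read 'c'  n6⇒n7
[61] read 'b'  n7⇒n8  ** P2@[58:61],P4@[59:61]
[62] read 'd'  n8⇒n1 (fail-walked)  ** P0@[62:62]
[63] read 'd'  n1⇒n9  ** P0@[63:63]
[64] read 'a'  n9⇒n10
[65] read 'c'  n10⇒n11  ** P3@[62:65]
[66] read 'd'  n11⇒n3 (fail-walked)  ** P0@[66:66]
[67] read 'd'  n3⇒n9 (fail-walked)  ** P0@[67:67]

All matches (sorted): [[0,0],[2,0],[3,0],[4,0],[6,3],[10,0],[11,0],[13,3],[17,2],[17,4],[18,0],[21,4],[23,2],[23,4],[25,2],[25,4],[27,0],[31,2],[31,4],[32,0],[36,2],[36,4],[38,2],[38,4],[40,2],[40,4],[44,0],[46,0],[47,0],[48,0],[55,2],[55,4],[61,2],[61,4],[62,0],[63,0],[65,3],[66,0],[67,0]]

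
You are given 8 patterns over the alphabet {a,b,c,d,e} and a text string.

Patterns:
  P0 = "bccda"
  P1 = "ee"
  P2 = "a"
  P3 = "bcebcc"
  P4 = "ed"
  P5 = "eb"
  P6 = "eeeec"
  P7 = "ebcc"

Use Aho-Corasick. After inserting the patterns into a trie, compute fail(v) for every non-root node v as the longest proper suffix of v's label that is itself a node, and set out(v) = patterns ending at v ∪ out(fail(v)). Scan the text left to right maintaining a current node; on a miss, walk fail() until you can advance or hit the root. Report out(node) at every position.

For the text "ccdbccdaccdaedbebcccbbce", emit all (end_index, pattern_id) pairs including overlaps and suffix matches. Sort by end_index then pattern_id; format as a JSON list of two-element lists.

Construct AC machine:
Trie nodes:
  0='ε' goto a→8 b→1 e→6
  1='b' goto c→2
  2='bc' goto c→3 e→9
  3='bcc' goto d→4
  4='bccd' goto a→5
  5='bccda' goto ·  [P0 ends]
  6='e' goto b→14 d→13 e→7
  7='ee' goto e→15  [P1 ends]
  8='a' goto ·  [P2 ends]
  9='bce' goto b→10
  10='bceb' goto c→11
  11='bcebc' goto c→12
  12='bcebcc' goto ·  [P3 ends]
  13='ed' goto ·  [P4 ends]
  14='eb' goto c→18  [P5 ends]
  15='eee' goto e→16
  16='eeee' goto c→17
  17='eeeec' goto ·  [P6 ends]
  18='ebc' goto c→19
  19='ebcc' goto ·  [P7 ends]

BFS fail/out derivation:
  fail(1) 'b': from fail(0)=0 chase 'b': 0 ⇒ 0;  out=∅∪out(0)=∅
  fail(6) 'e': from fail(0)=0 chase 'e': 0 ⇒ 0;  out=∅∪out(0)=∅
  fail(8) 'a': from fail(0)=0 chase 'a': 0 ⇒ 0;  out={2}∪out(0)={2}
  fail(2) 'bc': from fail(1)=0 chase 'c': 0 ⇒ 0;  out=∅∪out(0)=∅
  fail(7) 'ee': from fail(6)=0 chase 'e': 0 ⇒ 6;  out={1}∪out(6)={1}
  fail(13) 'ed': from fail(6)=0 chase 'd': 0 ⇒ 0;  out={4}∪out(0)={4}
  fail(14) 'eb': from fail(6)=0 chase 'b': 0 ⇒ 1;  out={5}∪out(1)={5}
  fail(3) 'bcc': from fail(2)=0 chase 'c': 0 ⇒ 0;  out=∅∪out(0)=∅
  fail(9) 'bce': from fail(2)=0 chase 'e': 0 ⇒ 6;  out=∅∪out(6)=∅
  fail(15) 'eee': from fail(7)=6 chase 'e': 6 ⇒ 7;  out=∅∪out(7)={1}
  fail(18) 'ebc': from fail(14)=1 chase 'c': 1 ⇒ 2;  out=∅∪out(2)=∅
  fail(4) 'bccd': from fail(3)=0 chase 'd': 0 ⇒ 0;  out=∅∪out(0)=∅
  fail(10) 'bceb': from fail(9)=6 chase 'b': 6 ⇒ 14;  out=∅∪out(14)={5}
  fail(16) 'eeee': from fail(15)=7 chase 'e': 7 ⇒ 15;  out=∅∪out(15)={1}
  fail(19) 'ebcc': from fail(18)=2 chase 'c': 2 ⇒ 3;  out={7}∪out(3)={7}
  fail(5) 'bccda': from fail(4)=0 chase 'a': 0 ⇒ 8;  out={0}∪out(8)={0,2}
  fail(11) 'bcebc': from fail(10)=14 chase 'c': 14 ⇒ 18;  out=∅∪out(18)=∅
  fail(17) 'eeeec': from fail(16)=15 chase 'c': 15→7→6→0 ⇒ 0;  out={6}∪out(0)={6}
  fail(12) 'bcebcc': from fail(11)=18 chase 'c': 18 ⇒ 19;  out={3}∪out(19)={3,7}

Scan:
[0] read 'c'  n0⇒n0
[1] read 'c'  n0⇒n0
[2] read 'd'  n0⇒n0
[3] read 'b'  n0⇒n1
[4] read 'c'  n1⇒n2
[5] read 'c'  n2⇒n3
[6] read 'd'  n3⇒n4
[7] read 'a'  n4⇒n5  → match P0@[3:7],P2@[7:7]
[8] read 'c'  n5⇒n0 ·f
[9] read 'c'  n0⇒n0
[10] read 'd'  n0⇒n0
[11] read 'a'  n0⇒n8  → match P2@[11:11]
[12] read 'e'  n8⇒n6 ·f
[13] read 'd'  n6⇒n13  → match P4@[12:13]
[14] read 'b'  n13⇒n1 ·f
[15] read 'e'  n1⇒n6 ·f
[16] read 'b'  n6⇒n14  → match P5@[15:16]
[17] read 'c'  n14⇒n18
[18] read 'c'  n18⇒n19  → match P7@[15:18]
[19] read 'c'  n19⇒n0 ·f
[20] read 'b'  n0⇒n1
[21] read 'b'  n1⇒n1 ·f
[22] read 'c'  n1⇒n2
[23] read 'e'  n2⇒n9

Result: [[7,0],[7,2],[11,2],[13,4],[16,5],[18,7]]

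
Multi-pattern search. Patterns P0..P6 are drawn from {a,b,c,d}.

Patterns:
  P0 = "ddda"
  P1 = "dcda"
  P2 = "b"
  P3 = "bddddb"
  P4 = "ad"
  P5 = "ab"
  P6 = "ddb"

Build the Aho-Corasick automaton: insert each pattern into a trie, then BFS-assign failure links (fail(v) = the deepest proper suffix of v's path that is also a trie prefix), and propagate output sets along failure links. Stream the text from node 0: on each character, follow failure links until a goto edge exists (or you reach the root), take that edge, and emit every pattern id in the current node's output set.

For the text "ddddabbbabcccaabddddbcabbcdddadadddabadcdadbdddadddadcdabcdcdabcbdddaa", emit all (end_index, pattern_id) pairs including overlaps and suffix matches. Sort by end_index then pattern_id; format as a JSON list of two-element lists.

Build:
Trie (insert patterns):
  n0 'ε': a→14 b→8 d→1
  n1 'd': c→5 d→2
  n2 'dd': b→17 d→3
  n3 'ddd': a→4
  n4 'ddda': ·  [P0 ends]
  n5 'dc': d→6
  n6 'dcd': a→7
  n7 'dcda': ·  [P1 ends]
  n8 'b': d→9  [P2 ends]
  n9 'bd': d→10
  n10 'bdd': d→11
  n11 'bddd': d→12
  n12 'bdddd': b→13
  n13 'bddddb': ·  [P3 ends]
  n14 'a': b→16 d→15
  n15 'ad': ·  [P4 ends]
  n16 'ab': ·  [P5 ends]
  n17 'ddb': ·  [P6 ends]

BFS fail/out derivation:
  n1('d'): parent n0 fail=0; on 'd' 0 → fail=0;  out ∅∪∅=∅
  n8('b'): parent n0 fail=0; on 'b' 0 → fail=0;  out {2}∪∅={2}
  n14('a'): parent n0 fail=0; on 'a' 0 → fail=0;  out ∅∪∅=∅
  n2('dd'): parent n1 fail=0; on 'd' 0 → fail=1;  out ∅∪∅=∅
  n5('dc'): parent n1 fail=0; on 'c' 0 → fail=0;  out ∅∪∅=∅
  n9('bd'): parent n8 fail=0; on 'd' 0 → fail=1;  out ∅∪∅=∅
  n15('ad'): parent n14 fail=0; on 'd' 0 → fail=1;  out {4}∪∅={4}
  n16('ab'): parent n14 fail=0; on 'b' 0 → fail=8;  out {5}∪{2}={2,5}
  n3('ddd'): parent n2 fail=1; on 'd' 1 → fail=2;  out ∅∪∅=∅
  n6('dcd'): parent n5 fail=0; on 'd' 0 → fail=1;  out ∅∪∅=∅
  n10('bdd'): parent n9 fail=1; on 'd' 1 → fail=2;  out ∅∪∅=∅
  n17('ddb'): parent n2 fail=1; on 'b' 1→0 → fail=8;  out {6}∪{2}={2,6}
  n4('ddda'): parent n3 fail=2; on 'a' 2→1→0 → fail=14;  out {0}∪∅={0}
  n7('dcda'): parent n6 fail=1; on 'a' 1→0 → fail=14;  out {1}∪∅={1}
  n11('bddd'): parent n10 fail=2; on 'd' 2 → fail=3;  out ∅∪∅=∅
  n12('bdddd'): parent n11 fail=3; on 'd' 3→2 → fail=3;  out ∅∪∅=∅
  n13('bddddb'): parent n12 fail=3; on 'b' 3→2 → fail=17;  out {3}∪{2,6}={2,3,6}

Run:
pos 0 'd': at 1
pos 1 'd': at 2
pos 2 'd': at 3
pos 3 'd': at 3 (via fail)
pos 4 'a': at 4  → match P0@[1:4]
pos 5 'b': at 16 (via fail)  → match P2@[5:5],P5@[4:5]
pos 6 'b': at 8 (via fail)  → match P2@[6:6]
pos 7 'b': at 8 (via fail)  → match P2@[7:7]
pos 8 'a': at 14 (via fail)
pos 9 'b': at 16  → match P2@[9:9],P5@[8:9]
pos 10 'c': at 0 (via fail)
pos 11 'c': at 0
pos 12 'c': at 0
pos 13 'a': at 14
pos 14 'a': at 14 (via fail)
pos 15 'b': at 16  → match P2@[15:15],P5@[14:15]
pos 16 'd': at 9 (via fail)
pos 17 'd': at 10
pos 18 'd': at 11
pos 19 'd': at 12
pos 20 'b': at 13  → match P2@[20:20],P3@[15:20],P6@[18:20]
pos 21 'c': at 0 (via fail)
pos 22 'a': at 14
pos 23 'b': at 16  → match P2@[23:23],P5@[22:23]
pos 24 'b': at 8 (via fail)  → match P2@[24:24]
pos 25 'c': at 0 (via fail)
pos 26 'd': at 1
pos 27 'd': at 2
pos 28 'd': at 3
pos 29 'a': at 4  → match P0@[26:29]
pos 30 'd': at 15 (via fail)  → match P4@[29:30]
pos 31 'a': at 14 (via fail)
pos 32 'd': at 15  → match P4@[31:32]
pos 33 'd': at 2 (via fail)
pos 34 'd': at 3
pos 35 'a': at 4  → match P0@[32:35]
pos 36 'b': at 16 (via fail)  → match P2@[36:36],P5@[35:36]
pos 37 'a': at 14 (via fail)
pos 38 'd': at 15  → match P4@[37:38]
pos 39 'c': at 5 (via fail)
pos 40 'd': at 6
pos 41 'a': at 7  → match P1@[38:41]
pos 42 'd': at 15 (via fail)  → match P4@[41:42]
pos 43 'b': at 8 (via fail)  → match P2@[43:43]
pos 44 'd': at 9
pos 45 'd': at 10
pos 46 'd': at 11
pos 47 'a': at 4 (via fail)  → match P0@[44:47]
pos 48 'd': at 15 (via fail)  → match P4@[47:48]
pos 49 'd': at 2 (via fail)
pos 50 'd': at 3
pos 51 'a': at 4  → match P0@[48:51]
pos 52 'd': at 15 (via fail)  → match P4@[51:52]
pos 53 'c': at 5 (via fail)
pos 54 'd': at 6
pos 55 'a': at 7  → match P1@[52:55]
pos 56 'b': at 16 (via fail)  → match P2@[56:56],P5@[55:56]
pos 57 'c': at 0 (via fail)
pos 58 'd': at 1
pos 59 'c': at 5
pos 60 'd': at 6
pos 61 'a': at 7  → match P1@[58:61]
pos 62 'b': at 16 (via fail)  → match P2@[62:62],P5@[61:62]
pos 63 'c': at 0 (via fail)
pos 64 'b': at 8  → match P2@[64:64]
pos 65 'd': at 9
pos 66 'd': at 10
pos 67 'd': at 11
pos 68 'a': at 4 (via fail)  → match P0@[65:68]
pos 69 'a': at 14 (via fail)

All matches (sorted): [[4,0],[5,2],[5,5],[6,2],[7,2],[9,2],[9,5],[15,2],[15,5],[20,2],[20,3],[20,6],[23,2],[23,5],[24,2],[29,0],[30,4],[32,4],[35,0],[36,2],[36,5],[38,4],[41,1],[42,4],[43,2],[47,0],[48,4],[51,0],[52,4],[55,1],[56,2],[56,5],[61,1],[62,2],[62,5],[64,2],[68,0]]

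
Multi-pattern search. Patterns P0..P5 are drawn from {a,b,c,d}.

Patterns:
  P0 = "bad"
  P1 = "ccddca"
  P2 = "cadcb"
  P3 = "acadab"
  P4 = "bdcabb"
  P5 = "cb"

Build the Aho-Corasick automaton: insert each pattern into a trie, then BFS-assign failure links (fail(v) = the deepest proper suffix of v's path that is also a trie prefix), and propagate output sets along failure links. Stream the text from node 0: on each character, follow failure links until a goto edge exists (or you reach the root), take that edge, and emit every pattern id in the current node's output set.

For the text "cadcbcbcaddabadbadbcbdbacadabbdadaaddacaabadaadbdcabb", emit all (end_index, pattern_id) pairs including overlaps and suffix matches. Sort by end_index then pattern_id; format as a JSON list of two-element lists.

Build automaton:
Trie (insert patterns):
  n0 'ε': a→14 b→1 c→4
  n1 'b': a→2 d→20
  n2 'ba': d→3
  n3 'bad': ·  ←P0
  n4 'c': a→10 b→25 c→5
  n5 'cc': d→6
  n6 'ccd': d→7
  n7 'ccdd': c→8
  n8 'ccddc': a→9
  n9 'ccddca': ·  ←P1
  n10 'ca': d→11
  n11 'cad': c→12
  n12 'cadc': b→13
  n13 'cadcb': ·  ←P2
  n14 'a': c→15
  n15 'ac': a→16
  n16 'aca': d→17
  n17 'acad': a→18
  n18 'acada': b→19
  n19 'acadab': ·  ←P3
  n20 'bd': c→21
  n21 'bdc': a→22
  n22 'bdca': b→23
  n23 'bdcab': b→24
  n24 'bdcabb': ·  ←P4
  n25 'cb': ·  ←P5

BFS fail/out derivation:
  fail(1) 'b': from fail(0)=0 chase 'b': 0 ⇒ 0;  out=∅∪out(0)=∅
  fail(4) 'c': from fail(0)=0 chase 'c': 0 ⇒ 0;  out=∅∪out(0)=∅
  fail(14) 'a': from fail(0)=0 chase 'a': 0 ⇒ 0;  out=∅∪out(0)=∅
  fail(2) 'ba': from fail(1)=0 chase 'a': 0 ⇒ 14;  out=∅∪out(14)=∅
  fail(5) 'cc': from fail(4)=0 chase 'c': 0 ⇒ 4;  out=∅∪out(4)=∅
  fail(10) 'ca': from fail(4)=0 chase 'a': 0 ⇒ 14;  out=∅∪out(14)=∅
  fail(15) 'ac': from fail(14)=0 chase 'c': 0 ⇒ 4;  out=∅∪out(4)=∅
  fail(20) 'bd': from fail(1)=0 chase 'd': 0 ⇒ 0;  out=∅∪out(0)=∅
  fail(25) 'cb': from fail(4)=0 chase 'b': 0 ⇒ 1;  out={5}∪out(1)={5}
  fail(3) 'bad': from fail(2)=14 chase 'd': 14→0 ⇒ 0;  out={0}∪out(0)={0}
  fail(6) 'ccd': from fail(5)=4 chase 'd': 4→0 ⇒ 0;  out=∅∪out(0)=∅
  fail(11) 'cad': from fail(10)=14 chase 'd': 14→0 ⇒ 0;  out=∅∪out(0)=∅
  fail(16) 'aca': from fail(15)=4 chase 'a': 4 ⇒ 10;  out=∅∪out(10)=∅
  fail(21) 'bdc': from fail(20)=0 chase 'c': 0 ⇒ 4;  out=∅∪out(4)=∅
  fail(7) 'ccdd': from fail(6)=0 chase 'd': 0 ⇒ 0;  out=∅∪out(0)=∅
  fail(12) 'cadc': from fail(11)=0 chase 'c': 0 ⇒ 4;  out=∅∪out(4)=∅
  fail(17) 'acad': from fail(16)=10 chase 'd': 10 ⇒ 11;  out=∅∪out(11)=∅
  fail(22) 'bdca': from fail(21)=4 chase 'a': 4 ⇒ 10;  out=∅∪out(10)=∅
  fail(8) 'ccddc': from fail(7)=0 chase 'c': 0 ⇒ 4;  out=∅∪out(4)=∅
  fail(13) 'cadcb': from fail(12)=4 chase 'b': 4 ⇒ 25;  out={2}∪out(25)={2,5}
  fail(18) 'acada': from fail(17)=11 chase 'a': 11→0 ⇒ 14;  out=∅∪out(14)=∅
  fail(23) 'bdcab': from fail(22)=10 chase 'b': 10→14→0 ⇒ 1;  out=∅∪out(1)=∅
  fail(9) 'ccddca': from fail(8)=4 chase 'a': 4 ⇒ 10;  out={1}∪out(10)={1}
  fail(19) 'acadab': from fail(18)=14 chase 'b': 14→0 ⇒ 1;  out={3}∪out(1)={3}
  fail(24) 'bdcabb': from fail(23)=1 chase 'b': 1→0 ⇒ 1;  out={4}∪out(1)={4}

Run:
[0] read 'c'  n0⇒n4
[1] read 'a'  n4⇒n10
[2] read 'd'  n10⇒n11
[3] read 'c'  n11⇒n12
[4] read 'b'  n12⇒n13  → match P2@[0:4],P5@[3:4]
[5] read 'c'  n13⇒n4 (fail-walked)
[6] read 'b'  n4⇒n25  → match P5@[5:6]
[7] read 'c'  n25⇒n4 (fail-walked)
[8] read 'a'  n4⇒n10
[9] read 'd'  n10⇒n11
[10] read 'd'  n11⇒n0 (fail-walked)
[11] read 'a'  n0⇒n14
[12] read 'b'  n14⇒n1 (fail-walked)
[13] read 'a'  n1⇒n2
[14] read 'd'  n2⇒n3  → match P0@[12:14]
[15] read 'b'  n3⇒n1 (fail-walked)
[16] read 'a'  n1⇒n2
[17] read 'd'  n2⇒n3  → match P0@[15:17]
[18] read 'b'  n3⇒n1 (fail-walked)
[19] read 'c'  n1⇒n4 (fail-walked)
[20] read 'b'  n4⇒n25  → match P5@[19:20]
[21] read 'd'  n25⇒n20 (fail-walked)
[22] read 'b'  n20⇒n1 (fail-walked)
[23] read 'a'  n1⇒n2
[24] read 'c'  n2⇒n15 (fail-walked)
[25] read 'a'  n15⇒n16
[26] read 'd'  n16⇒n17
[27] read 'a'  n17⇒n18
[28] read 'b'  n18⇒n19  → match P3@[23:28]
[29] read 'b'  n19⇒n1 (fail-walked)
[30] read 'd'  n1⇒n20
[31] read 'a'  n20⇒n14 (fail-walked)
[32] read 'd'  n14⇒n0 (fail-walked)
[33] read 'a'  n0⇒n14
[34] read 'a'  n14⇒n14 (fail-walked)
[35] read 'd'  n14⇒n0 (fail-walked)
[36] read 'd'  n0⇒n0
[37] read 'a'  n0⇒n14
[38] read 'c'  n14⇒n15
[39] read 'a'  n15⇒n16
[40] read 'a'  n16⇒n14 (fail-walked)
[41] read 'b'  n14⇒n1 (fail-walked)
[42] read 'a'  n1⇒n2
[43] read 'd'  n2⇒n3  → match P0@[41:43]
[44] read 'a'  n3⇒n14 (fail-walked)
[45] read 'a'  n14⇒n14 (fail-walked)
[46] read 'd'  n14⇒n0 (fail-walked)
[47] read 'b'  n0⇒n1
[48] read 'd'  n1⇒n20
[49] read 'c'  n20⇒n21
[50] read 'a'  n21⇒n22
[51] read 'b'  n22⇒n23
[52] read 'b'  n23⇒n24  → match P4@[47:52]

Result: [[4,2],[4,5],[6,5],[14,0],[17,0],[20,5],[28,3],[43,0],[52,4]]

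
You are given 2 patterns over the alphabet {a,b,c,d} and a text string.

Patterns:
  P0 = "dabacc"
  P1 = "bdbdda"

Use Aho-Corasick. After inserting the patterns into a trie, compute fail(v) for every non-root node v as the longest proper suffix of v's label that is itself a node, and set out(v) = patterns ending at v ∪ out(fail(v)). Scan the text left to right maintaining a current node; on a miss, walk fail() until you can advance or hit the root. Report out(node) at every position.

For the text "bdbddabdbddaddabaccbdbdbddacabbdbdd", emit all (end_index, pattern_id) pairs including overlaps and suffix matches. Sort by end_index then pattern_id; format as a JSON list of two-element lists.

Build:
Trie (insert patterns):
  0='ε' goto b→7 d→1
  1='d' goto a→2
  2='da' goto b→3
  3='dab' goto a→4
  4='daba' goto c→5
  5='dabac' goto c→6
  6='dabacc' goto ·  [P0 ends]
  7='b' goto d→8
  8='bd' goto b→9
  9='bdb' goto d→10
  10='bdbd' goto d→11
  11='bdbdd' goto a→12
  12='bdbdda' goto ·  [P1 ends]

Failure links (BFS by depth):
  fail(1) 'd': from fail(0)=0 chase 'd': 0 ⇒ 0;  out=∅∪out(0)=∅
  fail(7) 'b': from fail(0)=0 chase 'b': 0 ⇒ 0;  out=∅∪out(0)=∅
  fail(2) 'da': from fail(1)=0 chase 'a': 0 ⇒ 0;  out=∅∪out(0)=∅
  fail(8) 'bd': from fail(7)=0 chase 'd': 0 ⇒ 1;  out=∅∪out(1)=∅
  fail(3) 'dab': from fail(2)=0 chase 'b': 0 ⇒ 7;  out=∅∪out(7)=∅
  fail(9) 'bdb': from fail(8)=1 chase 'b': 1→0 ⇒ 7;  out=∅∪out(7)=∅
  fail(4) 'daba': from fail(3)=7 chase 'a': 7→0 ⇒ 0;  out=∅∪out(0)=∅
  fail(10) 'bdbd': from fail(9)=7 chase 'd': 7 ⇒ 8;  out=∅∪out(8)=∅
  fail(5) 'dabac': from fail(4)=0 chase 'c': 0 ⇒ 0;  out=∅∪out(0)=∅
  fail(11) 'bdbdd': from fail(10)=8 chase 'd': 8→1→0 ⇒ 1;  out=∅∪out(1)=∅
  fail(6) 'dabacc': from fail(5)=0 chase 'c': 0 ⇒ 0;  out={0}∪out(0)={0}
  fail(12) 'bdbdda': from fail(11)=1 chase 'a': 1 ⇒ 2;  out={1}∪out(2)={1}

Run:
i=0 'b': node 0→7
i=1 'd': node 7→8
i=2 'b': node 8→9
i=3 'd': node 9→10
i=4 'd': node 10→11
i=5 'a': node 11→12  ** P1@[0:5]
i=6 'b': node 12→3 (fail-walked)
i=7 'd': node 3→8 (fail-walked)
i=8 'b': node 8→9
i=9 'd': node 9→10
i=10 'd': node 10→11
i=11 'a': node 11→12  ** P1@[6:11]
i=12 'd': node 12→1 (fail-walked)
i=13 'd': node 1→1 (fail-walked)
i=14 'a': node 1→2
i=15 'b': node 2→3
i=16 'a': node 3→4
i=17 'c': node 4→5
i=18 'c': node 5→6  ** P0@[13:18]
i=19 'b': node 6→7 (fail-walked)
i=20 'd': node 7→8
i=21 'b': node 8→9
i=22 'd': node 9→10
i=23 'b': node 10→9 (fail-walked)
i=24 'd': node 9→10
i=25 'd': node 10→11
i=26 'a': node 11→12  ** P1@[21:26]
i=27 'c': node 12→0 (fail-walked)
i=28 'a': node 0→0
i=29 'b': node 0→7
i=30 'b': node 7→7 (fail-walked)
i=31 'd': node 7→8
i=32 'b': node 8→9
i=33 'd': node 9→10
i=34 'd': node 10→11

All matches (sorted): [[5,1],[11,1],[18,0],[26,1]]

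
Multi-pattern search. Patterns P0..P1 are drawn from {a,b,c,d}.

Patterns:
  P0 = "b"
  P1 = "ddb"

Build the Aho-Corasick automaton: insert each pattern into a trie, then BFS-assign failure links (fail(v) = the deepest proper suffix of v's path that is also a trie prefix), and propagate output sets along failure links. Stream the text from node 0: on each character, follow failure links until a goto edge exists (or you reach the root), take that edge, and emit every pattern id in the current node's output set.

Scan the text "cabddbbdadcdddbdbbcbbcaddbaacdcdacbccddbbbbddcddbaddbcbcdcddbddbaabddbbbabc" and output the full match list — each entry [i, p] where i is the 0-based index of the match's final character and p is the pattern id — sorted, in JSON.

Build:
Trie nodes:
  n0 'ε': b→1 d→2
  n1 'b': ·  ←P0
  n2 'd': d→3
  n3 'dd': b→4
  n4 'ddb': ·  ←P1

BFS fail/out derivation:
  fail(1) 'b': from fail(0)=0 chase 'b': 0 ⇒ 0;  out={0}∪out(0)={0}
  fail(2) 'd': from fail(0)=0 chase 'd': 0 ⇒ 0;  out=∅∪out(0)=∅
  fail(3) 'dd': from fail(2)=0 chase 'd': 0 ⇒ 2;  out=∅∪out(2)=∅
  fail(4) 'ddb': from fail(3)=2 chase 'b': 2→0 ⇒ 1;  out={1}∪out(1)={0,1}

Run:
i=0 'c': node 0→0
i=1 'a': node 0→0
i=2 'b': node 0→1  emit P0@[2:2]
i=3 'd': node 1→2 (fail-walked)
i=4 'd': node 2→3
i=5 'b': node 3→4  emit P0@[5:5],P1@[3:5]
i=6 'b': node 4→1 (fail-walked)  emit P0@[6:6]
i=7 'd': node 1→2 (fail-walked)
i=8 'a': node 2→0 (fail-walked)
i=9 'd': node 0→2
i=10 'c': node 2→0 (fail-walked)
i=11 'd': node 0→2
i=12 'd': node 2→3
i=13 'd': node 3→3 (fail-walked)
i=14 'b': node 3→4  emit P0@[14:14],P1@[12:14]
i=15 'd': node 4→2 (fail-walked)
i=16 'b': node 2→1 (fail-walked)  emit P0@[16:16]
i=17 'b': node 1→1 (fail-walked)  emit P0@[17:17]
i=18 'c': node 1→0 (fail-walked)
i=19 'b': node 0→1  emit P0@[19:19]
i=20 'b': node 1→1 (fail-walked)  emit P0@[20:20]
i=21 'c': node 1→0 (fail-walked)
i=22 'a': node 0→0
i=23 'd': node 0→2
i=24 'd': node 2→3
i=25 'b': node 3→4  emit P0@[25:25],P1@[23:25]
i=26 'a': node 4→0 (fail-walked)
i=27 'a': node 0→0
i=28 'c': node 0→0
i=29 'd': node 0→2
i=30 'c': node 2→0 (fail-walked)
i=31 'd': node 0→2
i=32 'a': node 2→0 (fail-walked)
i=33 'c': node 0→0
i=34 'b': node 0→1  emit P0@[34:34]
i=35 'c': node 1→0 (fail-walked)
i=36 'c': node 0→0
i=37 'd': node 0→2
i=38 'd': node 2→3
i=39 'b': node 3→4  emit P0@[39:39],P1@[37:39]
i=40 'b': node 4→1 (fail-walked)  emit P0@[40:40]
i=41 'b': node 1→1 (fail-walked)  emit P0@[41:41]
i=42 'b': node 1→1 (fail-walked)  emit P0@[42:42]
i=43 'd': node 1→2 (fail-walked)
i=44 'd': node 2→3
i=45 'c': node 3→0 (fail-walked)
i=46 'd': node 0→2
i=47 'd': node 2→3
i=48 'b': node 3→4  emit P0@[48:48],P1@[46:48]
i=49 'a': node 4→0 (fail-walked)
i=50 'd': node 0→2
i=51 'd': node 2→3
i=52 'b': node 3→4  emit P0@[52:52],P1@[50:52]
i=53 'c': node 4→0 (fail-walked)
i=54 'b': node 0→1  emit P0@[54:54]
i=55 'c': node 1→0 (fail-walked)
i=56 'd': node 0→2
i=57 'c': node 2→0 (fail-walked)
i=58 'd': node 0→2
i=59 'd': node 2→3
i=60 'b': node 3→4  emit P0@[60:60],P1@[58:60]
i=61 'd': node 4→2 (fail-walked)
i=62 'd': node 2→3
i=63 'b': node 3→4  emit P0@[63:63],P1@[61:63]
i=64 'a': node 4→0 (fail-walked)
i=65 'a': node 0→0
i=66 'b': node 0→1  emit P0@[66:66]
i=67 'd': node 1→2 (fail-walked)
i=68 'd': node 2→3
i=69 'b': node 3→4  emit P0@[69:69],P1@[67:69]
i=70 'b': node 4→1 (fail-walked)  emit P0@[70:70]
i=71 'b': node 1→1 (fail-walked)  emit P0@[71:71]
i=72 'a': node 1→0 (fail-walked)
i=73 'b': node 0→1  emit P0@[73:73]
i=74 'c': node 1→0 (fail-walked)

All matches (sorted): [[2,0],[5,0],[5,1],[6,0],[14,0],[14,1],[16,0],[17,0],[19,0],[20,0],[25,0],[25,1],[34,0],[39,0],[39,1],[40,0],[41,0],[42,0],[48,0],[48,1],[52,0],[52,1],[54,0],[60,0],[60,1],[63,0],[63,1],[66,0],[69,0],[69,1],[70,0],[71,0],[73,0]]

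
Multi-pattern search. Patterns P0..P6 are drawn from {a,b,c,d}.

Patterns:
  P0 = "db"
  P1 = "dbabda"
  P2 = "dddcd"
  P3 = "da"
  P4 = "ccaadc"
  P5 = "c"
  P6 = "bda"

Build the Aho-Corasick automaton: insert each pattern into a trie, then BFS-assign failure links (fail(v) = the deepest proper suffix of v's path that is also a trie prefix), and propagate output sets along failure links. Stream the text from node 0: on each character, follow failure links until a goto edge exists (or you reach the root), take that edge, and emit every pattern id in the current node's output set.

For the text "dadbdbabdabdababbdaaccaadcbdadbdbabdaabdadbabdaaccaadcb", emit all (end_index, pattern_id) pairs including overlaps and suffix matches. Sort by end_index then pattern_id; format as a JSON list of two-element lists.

Build automaton:
Trie (insert patterns):
  0='ε' goto b→18 c→12 d→1
  1='d' goto a→11 b→2 d→7
  2='db' goto a→3  [P0 ends]
  3='dba' goto b→4
  4='dbab' goto d→5
  5='dbabd' goto a→6
  6='dbabda' goto ·  [P1 ends]
  7='dd' goto d→8
  8='ddd' goto c→9
  9='dddc' goto d→10
  10='dddcd' goto ·  [P2 ends]
  11='da' goto ·  [P3 ends]
  12='c' goto c→13  [P5 ends]
  13='cc' goto a→14
  14='cca' goto a→15
  15='ccaa' goto d→16
  16='ccaad' goto c→17
  17='ccaadc' goto ·  [P4 ends]
  18='b' goto d→19
  19='bd' goto a→20
  20='bda' goto ·  [P6 ends]

Failure links (BFS by depth):
  fail(1) 'd': from fail(0)=0 chase 'd': 0 ⇒ 0;  out=∅∪out(0)=∅
  fail(12) 'c': from fail(0)=0 chase 'c': 0 ⇒ 0;  out={5}∪out(0)={5}
  fail(18) 'b': from fail(0)=0 chase 'b': 0 ⇒ 0;  out=∅∪out(0)=∅
  fail(2) 'db': from fail(1)=0 chase 'b': 0 ⇒ 18;  out={0}∪out(18)={0}
  fail(7) 'dd': from fail(1)=0 chase 'd': 0 ⇒ 1;  out=∅∪out(1)=∅
  fail(11) 'da': from fail(1)=0 chase 'a': 0 ⇒ 0;  out={3}∪out(0)={3}
  fail(13) 'cc': from fail(12)=0 chase 'c': 0 ⇒ 12;  out=∅∪out(12)={5}
  fail(19) 'bd': from fail(18)=0 chase 'd': 0 ⇒ 1;  out=∅∪out(1)=∅
  fail(3) 'dba': from fail(2)=18 chase 'a': 18→0 ⇒ 0;  out=∅∪out(0)=∅
  fail(8) 'ddd': from fail(7)=1 chase 'd': 1 ⇒ 7;  out=∅∪out(7)=∅
  fail(14) 'cca': from fail(13)=12 chase 'a': 12→0 ⇒ 0;  out=∅∪out(0)=∅
  fail(20) 'bda': from fail(19)=1 chase 'a': 1 ⇒ 11;  out={6}∪out(11)={3,6}
  fail(4) 'dbab': from fail(3)=0 chase 'b': 0 ⇒ 18;  out=∅∪out(18)=∅
  fail(9) 'dddc': from fail(8)=7 chase 'c': 7→1→0 ⇒ 12;  out=∅∪out(12)={5}
  fail(15) 'ccaa': from fail(14)=0 chase 'a': 0 ⇒ 0;  out=∅∪out(0)=∅
  fail(5) 'dbabd': from fail(4)=18 chase 'd': 18 ⇒ 19;  out=∅∪out(19)=∅
  fail(10) 'dddcd': from fail(9)=12 chase 'd': 12→0 ⇒ 1;  out={2}∪out(1)={2}
  fail(16) 'ccaad': from fail(15)=0 chase 'd': 0 ⇒ 1;  out=∅∪out(1)=∅
  fail(6) 'dbabda': from fail(5)=19 chase 'a': 19 ⇒ 20;  out={1}∪out(20)={1,3,6}
  fail(17) 'ccaadc': from fail(16)=1 chase 'c': 1→0 ⇒ 12;  out={4}∪out(12)={4,5}

Text stream:
[0] read 'd'  n0⇒n1
[1] read 'a'  n1⇒n11  emit P3@[0:1]
[2] read 'd'  n11⇒n1 (fail-walked)
[3] read 'b'  n1⇒n2  emit P0@[2:3]
[4] read 'd'  n2⇒n19 (fail-walked)
[5] read 'b'  n19⇒n2 (fail-walked)  emit P0@[4:5]
[6] read 'a'  n2⇒n3
[7] read 'b'  n3⇒n4
[8] read 'd'  n4⇒n5
[9] read 'a'  n5⇒n6  emit P1@[4:9],P3@[8:9],P6@[7:9]
[10] read 'b'  n6⇒n18 (fail-walked)
[11] read 'd'  n18⇒n19
[12] read 'a'  n19⇒n20  emit P3@[11:12],P6@[10:12]
[13] read 'b'  n20⇒n18 (fail-walked)
[14] read 'a'  n18⇒n0 (fail-walked)
[15] read 'b'  n0⇒n18
[16] read 'b'  n18⇒n18 (fail-walked)
[17] read 'd'  n18⇒n19
[18] read 'a'  n19⇒n20  emit P3@[17:18],P6@[16:18]
[19] read 'a'  n20⇒n0 (fail-walked)
[20] read 'c'  n0⇒n12  emit P5@[20:20]
[21] read 'c'  n12⇒n13  emit P5@[21:21]
[22] read 'a'  n13⇒n14
[23] read 'a'  n14⇒n15
[24] read 'd'  n15⇒n16
[25] read 'c'  n16⇒n17  emit P4@[20:25],P5@[25:25]
[26] read 'b'  n17⇒n18 (fail-walked)
[27] read 'd'  n18⇒n19
[28] read 'a'  n19⇒n20  emit P3@[27:28],P6@[26:28]
[29] read 'd'  n20⇒n1 (fail-walked)
[30] read 'b'  n1⇒n2  emit P0@[29:30]
[31] read 'd'  n2⇒n19 (fail-walked)
[32] read 'b'  n19⇒n2 (fail-walked)  emit P0@[31:32]
[33] read 'a'  n2⇒n3
[34] read 'b'  n3⇒n4
[35] read 'd'  n4⇒n5
[36] read 'a'  n5⇒n6  emit P1@[31:36],P3@[35:36],P6@[34:36]
[37] read 'a'  n6⇒n0 (fail-walked)
[38] read 'b'  n0⇒n18
[39] read 'd'  n18⇒n19
[40] read 'a'  n19⇒n20  emit P3@[39:40],P6@[38:40]
[41] read 'd'  n20⇒n1 (fail-walked)
[42] read 'b'  n1⇒n2  emit P0@[41:42]
[43] read 'a'  n2⇒n3
[44] read 'b'  n3⇒n4
[45] read 'd'  n4⇒n5
[46] read 'a'  n5⇒n6  emit P1@[41:46],P3@[45:46],P6@[44:46]
[47] read 'a'  n6⇒n0 (fail-walked)
[48] read 'c'  n0⇒n12  emit P5@[48:48]
[49] read 'c'  n12⇒n13  emit P5@[49:49]
[50] read 'a'  n13⇒n14
[51] read 'a'  n14⇒n15
[52] read 'd'  n15⇒n16
[53] read 'c'  n16⇒n17  emit P4@[48:53],P5@[53:53]
[54] read 'b'  n17⇒n18 (fail-walked)

Result: [[1,3],[3,0],[5,0],[9,1],[9,3],[9,6],[12,3],[12,6],[18,3],[18,6],[20,5],[21,5],[25,4],[25,5],[28,3],[28,6],[30,0],[32,0],[36,1],[36,3],[36,6],[40,3],[40,6],[42,0],[46,1],[46,3],[46,6],[48,5],[49,5],[53,4],[53,5]]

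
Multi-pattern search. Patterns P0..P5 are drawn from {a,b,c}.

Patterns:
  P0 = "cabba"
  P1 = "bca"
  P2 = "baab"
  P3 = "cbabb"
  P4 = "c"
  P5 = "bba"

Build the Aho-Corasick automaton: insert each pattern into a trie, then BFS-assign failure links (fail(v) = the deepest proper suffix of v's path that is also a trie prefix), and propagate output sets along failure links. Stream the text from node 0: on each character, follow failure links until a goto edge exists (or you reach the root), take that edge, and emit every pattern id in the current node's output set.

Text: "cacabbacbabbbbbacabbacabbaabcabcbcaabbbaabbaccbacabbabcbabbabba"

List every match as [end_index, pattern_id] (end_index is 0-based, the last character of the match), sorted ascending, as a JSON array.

Build automaton:
Trie (insert patterns):
  n0 'ε': b→6 c→1
  n1 'c': a→2 b→12  ←P4
  n2 'ca': b→3
  n3 'cab': b→4
  n4 'cabb': a→5
  n5 'cabba': ·  ←P0
  n6 'b': a→9 b→16 c→7
  n7 'bc': a→8
  n8 'bca': ·  ←P1
  n9 'ba': a→10
  n10 'baa': b→11
  n11 'baab': ·  ←P2
  n12 'cb': a→13
  n13 'cba': b→14
  n14 'cbab': b→15
  n15 'cbabb': ·  ←P3
  n16 'bb': a→17
  n17 'bba': ·  ←P5

BFS fail/out derivation:
  n1('c'): parent n0 fail=0; on 'c' 0 → fail=0;  out {4}∪∅={4}
  n6('b'): parent n0 fail=0; on 'b' 0 → fail=0;  out ∅∪∅=∅
  n2('ca'): parent n1 fail=0; on 'a' 0 → fail=0;  out ∅∪∅=∅
  n7('bc'): parent n6 fail=0; on 'c' 0 → fail=1;  out ∅∪{4}={4}
  n9('ba'): parent n6 fail=0; on 'a' 0 → fail=0;  out ∅∪∅=∅
  n12('cb'): parent n1 fail=0; on 'b' 0 → fail=6;  out ∅∪∅=∅
  n16('bb'): parent n6 fail=0; on 'b' 0 → fail=6;  out ∅∪∅=∅
  n3('cab'): parent n2 fail=0; on 'b' 0 → fail=6;  out ∅∪∅=∅
  n8('bca'): parent n7 fail=1; on 'a' 1 → fail=2;  out {1}∪∅={1}
  n10('baa'): parent n9 fail=0; on 'a' 0 → fail=0;  out ∅∪∅=∅
  n13('cba'): parent n12 fail=6; on 'a' 6 → fail=9;  out ∅∪∅=∅
  n17('bba'): parent n16 fail=6; on 'a' 6 → fail=9;  out {5}∪∅={5}
  n4('cabb'): parent n3 fail=6; on 'b' 6 → fail=16;  out ∅∪∅=∅
  n11('baab'): parent n10 fail=0; on 'b' 0 → fail=6;  out {2}∪∅={2}
  n14('cbab'): parent n13 fail=9; on 'b' 9→0 → fail=6;  out ∅∪∅=∅
  n5('cabba'): parent n4 fail=16; on 'a' 16 → fail=17;  out {0}∪{5}={0,5}
  n15('cbabb'): parent n14 fail=6; on 'b' 6 → fail=16;  out {3}∪∅={3}

Run:
pos 0 'c': at 1  → match P4@[0:0]
pos 1 'a': at 2
pos 2 'c': at 1 (fail-walked)  → match P4@[2:2]
pos 3 'a': at 2
pos 4 'b': at 3
pos 5 'b': at 4
pos 6 'a': at 5  → match P0@[2:6],P5@[4:6]
pos 7 'c': at 1 (fail-walked)  → match P4@[7:7]
pos 8 'b': at 12
pos 9 'a': at 13
pos 10 'b': at 14
pos 11 'b': at 15  → match P3@[7:11]
pos 12 'b': at 16 (fail-walked)
pos 13 'b': at 16 (fail-walked)
pos 14 'b': at 16 (fail-walked)
pos 15 'a': at 17  → match P5@[13:15]
pos 16 'c': at 1 (fail-walked)  → match P4@[16:16]
pos 17 'a': at 2
pos 18 'b': at 3
pos 19 'b': at 4
pos 20 'a': at 5  → match P0@[16:20],P5@[18:20]
pos 21 'c': at 1 (fail-walked)  → match P4@[21:21]
pos 22 'a': at 2
pos 23 'b': at 3
pos 24 'b': at 4
pos 25 'a': at 5  → match P0@[21:25],P5@[23:25]
pos 26 'a': at 10 (fail-walked)
pos 27 'b': at 11  → match P2@[24:27]
pos 28 'c': at 7 (fail-walked)  → match P4@[28:28]
pos 29 'a': at 8  → match P1@[27:29]
pos 30 'b': at 3 (fail-walked)
pos 31 'c': at 7 (fail-walked)  → match P4@[31:31]
pos 32 'b': at 12 (fail-walked)
pos 33 'c': at 7 (fail-walked)  → match P4@[33:33]
pos 34 'a': at 8  → match P1@[32:34]
pos 35 'a': at 0 (fail-walked)
pos 36 'b': at 6
pos 37 'b': at 16
pos 38 'b': at 16 (fail-walked)
pos 39 'a': at 17  → match P5@[37:39]
pos 40 'a': at 10 (fail-walked)
pos 41 'b': at 11  → match P2@[38:41]
pos 42 'b': at 16 (fail-walked)
pos 43 'a': at 17  → match P5@[41:43]
pos 44 'c': at 1 (fail-walked)  → match P4@[44:44]
pos 45 'c': at 1 (fail-walked)  → match P4@[45:45]
pos 46 'b': at 12
pos 47 'a': at 13
pos 48 'c': at 1 (fail-walked)  → match P4@[48:48]
pos 49 'a': at 2
pos 50 'b': at 3
pos 51 'b': at 4
pos 52 'a': at 5  → match P0@[48:52],P5@[50:52]
pos 53 'b': at 6 (fail-walked)
pos 54 'c': at 7  → match P4@[54:54]
pos 55 'b': at 12 (fail-walked)
pos 56 'a': at 13
pos 57 'b': at 14
pos 58 'b': at 15  → match P3@[54:58]
pos 59 'a': at 17 (fail-walked)  → match P5@[57:59]
pos 60 'b': at 6 (fail-walked)
pos 61 'b': at 16
pos 62 'a': at 17  → match P5@[60:62]

Result: [[0,4],[2,4],[6,0],[6,5],[7,4],[11,3],[15,5],[16,4],[20,0],[20,5],[21,4],[25,0],[25,5],[27,2],[28,4],[29,1],[31,4],[33,4],[34,1],[39,5],[41,2],[43,5],[44,4],[45,4],[48,4],[52,0],[52,5],[54,4],[58,3],[59,5],[62,5]]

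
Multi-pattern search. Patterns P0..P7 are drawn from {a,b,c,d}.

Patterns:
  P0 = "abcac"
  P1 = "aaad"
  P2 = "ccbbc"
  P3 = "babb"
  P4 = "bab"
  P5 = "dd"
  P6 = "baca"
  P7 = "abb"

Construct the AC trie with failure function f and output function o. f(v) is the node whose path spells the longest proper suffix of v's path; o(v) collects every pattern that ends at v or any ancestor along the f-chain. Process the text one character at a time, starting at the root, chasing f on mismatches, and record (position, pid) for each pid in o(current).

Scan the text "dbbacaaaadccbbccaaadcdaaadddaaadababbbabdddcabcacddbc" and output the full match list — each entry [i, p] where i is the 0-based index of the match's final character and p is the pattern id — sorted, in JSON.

Build automaton:
Trie (insert patterns):
  0='ε' goto a→1 b→14 c→9 d→18
  1='a' goto a→6 b→2
  2='ab' goto b→22 c→3
  3='abc' goto a→4
  4='abca' goto c→5
  5='abcac' goto ·  [P0 ends]
  6='aa' goto a→7
  7='aaa' goto d→8
  8='aaad' goto ·  [P1 ends]
  9='c' goto c→10
  10='cc' goto b→11
  11='ccb' goto b→12
  12='ccbb' goto c→13
  13='ccbbc' goto ·  [P2 ends]
  14='b' goto a→15
  15='ba' goto b→16 c→20
  16='bab' goto b→17  [P4 ends]
  17='babb' goto ·  [P3 ends]
  18='d' goto d→19
  19='dd' goto ·  [P5 ends]
  20='bac' goto a→21
  21='baca' goto ·  [P6 ends]
  22='abb' goto ·  [P7 ends]

BFS fail/out derivation:
  n1('a'): parent n0 fail=0; on 'a' 0 → fail=0;  out ∅∪∅=∅
  n9('c'): parent n0 fail=0; on 'c' 0 → fail=0;  out ∅∪∅=∅
  n14('b'): parent n0 fail=0; on 'b' 0 → fail=0;  out ∅∪∅=∅
  n18('d'): parent n0 fail=0; on 'd' 0 → fail=0;  out ∅∪∅=∅
  n2('ab'): parent n1 fail=0; on 'b' 0 → fail=14;  out ∅∪∅=∅
  n6('aa'): parent n1 fail=0; on 'a' 0 → fail=1;  out ∅∪∅=∅
  n10('cc'): parent n9 fail=0; on 'c' 0 → fail=9;  out ∅∪∅=∅
  n15('ba'): parent n14 fail=0; on 'a' 0 → fail=1;  out ∅∪∅=∅
  n19('dd'): parent n18 fail=0; on 'd' 0 → fail=18;  out {5}∪∅={5}
  n3('abc'): parent n2 fail=14; on 'c' 14→0 → fail=9;  out ∅∪∅=∅
  n7('aaa'): parent n6 fail=1; on 'a' 1 → fail=6;  out ∅∪∅=∅
  n11('ccb'): parent n10 fail=9; on 'b' 9→0 → fail=14;  out ∅∪∅=∅
  n16('bab'): parent n15 fail=1; on 'b' 1 → fail=2;  out {4}∪∅={4}
  n20('bac'): parent n15 fail=1; on 'c' 1→0 → fail=9;  out ∅∪∅=∅
  n22('abb'): parent n2 fail=14; on 'b' 14→0 → fail=14;  out {7}∪∅={7}
  n4('abca'): parent n3 fail=9; on 'a' 9→0 → fail=1;  out ∅∪∅=∅
  n8('aaad'): parent n7 fail=6; on 'd' 6→1→0 → fail=18;  out {1}∪∅={1}
  n12('ccbb'): parent n11 fail=14; on 'b' 14→0 → fail=14;  out ∅∪∅=∅
  n17('babb'): parent n16 fail=2; on 'b' 2 → fail=22;  out {3}∪{7}={3,7}
  n21('baca'): parent n20 fail=9; on 'a' 9→0 → fail=1;  out {6}∪∅={6}
  n5('abcac'): parent n4 fail=1; on 'c' 1→0 → fail=9;  out {0}∪∅={0}
  n13('ccbbc'): parent n12 fail=14; on 'c' 14→0 → fail=9;  out {2}∪∅={2}

Text stream:
pos 0 'd': at 18
pos 1 'b': at 14 ·f
pos 2 'b': at 14 ·f
pos 3 'a': at 15
pos 4 'c': at 20
pos 5 'a': at 21  → match P6@[2:5]
pos 6 'a': at 6 ·f
pos 7 'a': at 7
pos 8 'a': at 7 ·f
pos 9 'd': at 8  → match P1@[6:9]
pos 10 'c': at 9 ·f
pos 11 'c': at 10
pos 12 'b': at 11
pos 13 'b': at 12
pos 14 'c': at 13  → match P2@[10:14]
pos 15 'c': at 10 ·f
pos 16 'a': at 1 ·f
pos 17 'a': at 6
pos 18 'a': at 7
pos 19 'd': at 8  → match P1@[16:19]
pos 20 'c': at 9 ·f
pos 21 'd': at 18 ·f
pos 22 'a': at 1 ·f
pos 23 'a': at 6
pos 24 'a': at 7
pos 25 'd': at 8  → match P1@[22:25]
pos 26 'd': at 19 ·f  → match P5@[25:26]
pos 27 'd': at 19 ·f  → match P5@[26:27]
pos 28 'a': at 1 ·f
pos 29 'a': at 6
pos 30 'a': at 7
pos 31 'd': at 8  → match P1@[28:31]
pos 32 'a': at 1 ·f
pos 33 'b': at 2
pos 34 'a': at 15 ·f
pos 35 'b': at 16  → match P4@[33:35]
pos 36 'b': at 17  → match P3@[33:36],P7@[34:36]
pos 37 'b': at 14 ·f
pos 38 'a': at 15
pos 39 'b': at 16  → match P4@[37:39]
pos 40 'd': at 18 ·f
pos 41 'd': at 19  → match P5@[40:41]
pos 42 'd': at 19 ·f  → match P5@[41:42]
pos 43 'c': at 9 ·f
pos 44 'a': at 1 ·f
pos 45 'b': at 2
pos 46 'c': at 3
pos 47 'a': at 4
pos 48 'c': at 5  → match P0@[44:48]
pos 49 'd': at 18 ·f
pos 50 'd': at 19  → match P5@[49:50]
pos 51 'b': at 14 ·f
pos 52 'c': at 9 ·f

Matches: [[5,6],[9,1],[14,2],[19,1],[25,1],[26,5],[27,5],[31,1],[35,4],[36,3],[36,7],[39,4],[41,5],[42,5],[48,0],[50,5]]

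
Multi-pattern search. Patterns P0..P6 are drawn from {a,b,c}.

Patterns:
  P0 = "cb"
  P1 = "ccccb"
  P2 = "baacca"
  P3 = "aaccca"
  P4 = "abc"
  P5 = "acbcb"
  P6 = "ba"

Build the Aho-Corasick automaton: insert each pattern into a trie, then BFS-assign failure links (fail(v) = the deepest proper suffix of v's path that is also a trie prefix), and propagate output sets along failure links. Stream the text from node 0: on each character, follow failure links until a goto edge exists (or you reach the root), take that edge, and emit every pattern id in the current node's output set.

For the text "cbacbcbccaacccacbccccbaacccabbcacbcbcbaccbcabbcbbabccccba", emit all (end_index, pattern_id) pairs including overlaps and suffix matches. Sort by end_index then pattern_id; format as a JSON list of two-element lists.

Construct AC machine:
Trie (insert patterns):
  0='ε' goto a→13 b→7 c→1
  1='c' goto b→2 c→3
  2='cb' goto ·  ←P0
  3='cc' goto c→4
  4='ccc' goto c→5
  5='cccc' goto b→6
  6='ccccb' goto ·  ←P1
  7='b' goto a→8
  8='ba' goto a→9  ←P6
  9='baa' goto c→10
  10='baac' goto c→11
  11='baacc' goto a→12
  12='baacca' goto ·  ←P2
  13='a' goto a→14 b→19 c→21
  14='aa' goto c→15
  15='aac' goto c→16
  16='aacc' goto c→17
  17='aaccc' goto a→18
  18='aaccca' goto ·  ←P3
  19='ab' goto c→20
  20='abc' goto ·  ←P4
  21='ac' goto b→22
  22='acb' goto c→23
  23='acbc' goto b→24
  24='acbcb' goto ·  ←P5

BFS fail/out derivation:
  fail(1) 'c': from fail(0)=0 chase 'c': 0 ⇒ 0;  out=∅∪out(0)=∅
  fail(7) 'b': from fail(0)=0 chase 'b': 0 ⇒ 0;  out=∅∪out(0)=∅
  fail(13) 'a': from fail(0)=0 chase 'a': 0 ⇒ 0;  out=∅∪out(0)=∅
  fail(2) 'cb': from fail(1)=0 chase 'b': 0 ⇒ 7;  out={0}∪out(7)={0}
  fail(3) 'cc': from fail(1)=0 chase 'c': 0 ⇒ 1;  out=∅∪out(1)=∅
  fail(8) 'ba': from fail(7)=0 chase 'a': 0 ⇒ 13;  out={6}∪out(13)={6}
  fail(14) 'aa': from fail(13)=0 chase 'a': 0 ⇒ 13;  out=∅∪out(13)=∅
  fail(19) 'ab': from fail(13)=0 chase 'b': 0 ⇒ 7;  out=∅∪out(7)=∅
  fail(21) 'ac': from fail(13)=0 chase 'c': 0 ⇒ 1;  out=∅∪out(1)=∅
  fail(4) 'ccc': from fail(3)=1 chase 'c': 1 ⇒ 3;  out=∅∪out(3)=∅
  fail(9) 'baa': from fail(8)=13 chase 'a': 13 ⇒ 14;  out=∅∪out(14)=∅
  fail(15) 'aac': from fail(14)=13 chase 'c': 13 ⇒ 21;  out=∅∪out(21)=∅
  fail(20) 'abc': from fail(19)=7 chase 'c': 7→0 ⇒ 1;  out={4}∪out(1)={4}
  fail(22) 'acb': from fail(21)=1 chase 'b': 1 ⇒ 2;  out=∅∪out(2)={0}
  fail(5) 'cccc': from fail(4)=3 chase 'c': 3 ⇒ 4;  out=∅∪out(4)=∅
  fail(10) 'baac': from fail(9)=14 chase 'c': 14 ⇒ 15;  out=∅∪out(15)=∅
  fail(16) 'aacc': from fail(15)=21 chase 'c': 21→1 ⇒ 3;  out=∅∪out(3)=∅
  fail(23) 'acbc': from fail(22)=2 chase 'c': 2→7→0 ⇒ 1;  out=∅∪out(1)=∅
  fail(6) 'ccccb': from fail(5)=4 chase 'b': 4→3→1 ⇒ 2;  out={1}∪out(2)={0,1}
  fail(11) 'baacc': from fail(10)=15 chase 'c': 15 ⇒ 16;  out=∅∪out(16)=∅
  fail(17) 'aaccc': from fail(16)=3 chase 'c': 3 ⇒ 4;  out=∅∪out(4)=∅
  fail(24) 'acbcb': from fail(23)=1 chase 'b': 1 ⇒ 2;  out={5}∪out(2)={0,5}
  fail(12) 'baacca': from fail(11)=16 chase 'a': 16→3→1→0 ⇒ 13;  out={2}∪out(13)={2}
  fail(18) 'aaccca': from fail(17)=4 chase 'a': 4→3→1→0 ⇒ 13;  out={3}∪out(13)={3}

Scan:
[0] read 'c'  n0⇒n1
[1] read 'b'  n1⇒n2  emit P0@[0:1]
[2] read 'a'  n2⇒n8 (via fail)  emit P6@[1:2]
[3] read 'c'  n8⇒n21 (via fail)
[4] read 'b'  n21⇒n22  emit P0@[3:4]
[5] read 'c'  n22⇒n23
[6] read 'b'  n23⇒n24  emit P0@[5:6],P5@[2:6]
[7] read 'c'  n24⇒n1 (via fail)
[8] read 'c'  n1⇒n3
[9] read 'a'  n3⇒n13 (via fail)
[10] read 'a'  n13⇒n14
[11] read 'c'  n14⇒n15
[12] read 'c'  n15⇒n16
[13] read 'c'  n16⇒n17
[14] read 'a'  n17⇒n18  emit P3@[9:14]
[15] read 'c'  n18⇒n21 (via fail)
[16] read 'b'  n21⇒n22  emit P0@[15:16]
[17] read 'c'  n22⇒n23
[18] read 'c'  n23⇒n3 (via fail)
[19] read 'c'  n3⇒n4
[20] read 'c'  n4⇒n5
[21] read 'b'  n5⇒n6  emit P0@[20:21],P1@[17:21]
[22] read 'a'  n6⇒n8 (via fail)  emit P6@[21:22]
[23] read 'a'  n8⇒n9
[24] read 'c'  n9⇒n10
[25] read 'c'  n10⇒n11
[26] read 'c'  n11⇒n17 (via fail)
[27] read 'a'  n17⇒n18  emit P3@[22:27]
[28] read 'b'  n18⇒n19 (via fail)
[29] read 'b'  n19⇒n7 (via fail)
[30] read 'c'  n7⇒n1 (via fail)
[31] read 'a'  n1⇒n13 (via fail)
[32] read 'c'  n13⇒n21
[33] read 'b'  n21⇒n22  emit P0@[32:33]
[34] read 'c'  n22⇒n23
[35] read 'b'  n23⇒n24  emit P0@[34:35],P5@[31:35]
[36] read 'c'  n24⇒n1 (via fail)
[37] read 'b'  n1⇒n2  emit P0@[36:37]
[38] read 'a'  n2⇒n8 (via fail)  emit P6@[37:38]
[39] read 'c'  n8⇒n21 (via fail)
[40] read 'c'  n21⇒n3 (via fail)
[41] read 'b'  n3⇒n2 (via fail)  emit P0@[40:41]
[42] read 'c'  n2⇒n1 (via fail)
[43] read 'a'  n1⇒n13 (via fail)
[44] read 'b'  n13⇒n19
[45] read 'b'  n19⇒n7 (via fail)
[46] read 'c'  n7⇒n1 (via fail)
[47] read 'b'  n1⇒n2  emit P0@[46:47]
[48] read 'b'  n2⇒n7 (via fail)
[49] read 'a'  n7⇒n8  emit P6@[48:49]
[50] read 'b'  n8⇒n19 (via fail)
[51] read 'c'  n19⇒n20  emit P4@[49:51]
[52] read 'c'  n20⇒n3 (via fail)
[53] read 'c'  n3⇒n4
[54] read 'c'  n4⇒n5
[55] read 'b'  n5⇒n6  emit P0@[54:55],P1@[51:55]
[56] read 'a'  n6⇒n8 (via fail)  emit P6@[55:56]

Matches: [[1,0],[2,6],[4,0],[6,0],[6,5],[14,3],[16,0],[21,0],[21,1],[22,6],[27,3],[33,0],[35,0],[35,5],[37,0],[38,6],[41,0],[47,0],[49,6],[51,4],[55,0],[55,1],[56,6]]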